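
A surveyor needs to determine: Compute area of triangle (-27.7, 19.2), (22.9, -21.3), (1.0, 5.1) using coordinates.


Area = |x_A(y_B-y_C) + x_B(y_C-y_A) + x_C(y_A-y_B)|/2
= |731.28 + (-322.89) + 40.5|/2
= 448.89/2 = 224.445

224.445


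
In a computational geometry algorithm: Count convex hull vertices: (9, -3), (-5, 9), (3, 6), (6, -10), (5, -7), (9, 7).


Convex hull vertices (CCW): (-5, 9), (6, -10), (9, -3), (9, 7)
Count = 4

4


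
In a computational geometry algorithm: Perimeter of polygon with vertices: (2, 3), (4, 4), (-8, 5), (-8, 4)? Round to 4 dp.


Sides: (2, 3)->(4, 4): sqrt(5) = 2.236068, (4, 4)->(-8, 5): sqrt(145) = 12.041595, (-8, 5)->(-8, 4): sqrt(1) = 1, (-8, 4)->(2, 3): sqrt(101) = 10.049876
Sum = 25.327539
Perimeter = 25.3275

25.3275


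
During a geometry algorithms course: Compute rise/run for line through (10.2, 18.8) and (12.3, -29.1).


slope = (y2-y1)/(x2-x1) = ((-29.1)-18.8)/(12.3-10.2) = (-47.9)/2.1 = -22.8095

-22.8095


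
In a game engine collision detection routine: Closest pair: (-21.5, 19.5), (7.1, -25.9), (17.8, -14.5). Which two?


d(P0,P1) = 53.6574, d(P0,P2) = 51.9662, d(P1,P2) = 15.6349
Closest: P1 and P2

Closest pair: (7.1, -25.9) and (17.8, -14.5), distance = 15.6349


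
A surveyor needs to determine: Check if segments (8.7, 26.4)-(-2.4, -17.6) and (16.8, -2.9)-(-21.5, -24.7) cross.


Cross products: d1=-1298.77, d2=144.45, d3=681.63, d4=-761.59
d1*d2 < 0 and d3*d4 < 0? yes

Yes, they intersect


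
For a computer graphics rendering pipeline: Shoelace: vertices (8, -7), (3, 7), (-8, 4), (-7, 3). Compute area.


Shoelace sum: (8*7 - 3*(-7)) + (3*4 - (-8)*7) + ((-8)*3 - (-7)*4) + ((-7)*(-7) - 8*3)
= 174
Area = |174|/2 = 87

87


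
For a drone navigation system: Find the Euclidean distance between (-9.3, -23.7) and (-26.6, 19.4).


dx=-17.3, dy=43.1
d^2 = (-17.3)^2 + 43.1^2 = 2156.9
d = sqrt(2156.9) = 46.4424

46.4424


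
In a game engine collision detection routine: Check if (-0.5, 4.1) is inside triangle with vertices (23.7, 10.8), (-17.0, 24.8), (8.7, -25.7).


Cross products: AB x AP = 611.49, BC x BP = 301.26, CA x CP = 782.8
All same sign? yes

Yes, inside


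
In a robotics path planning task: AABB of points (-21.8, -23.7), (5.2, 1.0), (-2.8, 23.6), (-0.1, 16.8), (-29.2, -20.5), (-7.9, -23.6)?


x range: [-29.2, 5.2]
y range: [-23.7, 23.6]
Bounding box: (-29.2,-23.7) to (5.2,23.6)

(-29.2,-23.7) to (5.2,23.6)


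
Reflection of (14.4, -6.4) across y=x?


Reflection over y=x: (x,y) -> (y,x)
(14.4, -6.4) -> (-6.4, 14.4)

(-6.4, 14.4)


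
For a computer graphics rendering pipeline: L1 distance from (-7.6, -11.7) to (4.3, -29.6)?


|(-7.6)-4.3| + |(-11.7)-(-29.6)| = 11.9 + 17.9 = 29.8

29.8


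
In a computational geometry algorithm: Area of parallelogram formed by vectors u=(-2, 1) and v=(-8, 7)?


|u x v| = |(-2)*7 - 1*(-8)|
= |(-14) - (-8)| = 6

6


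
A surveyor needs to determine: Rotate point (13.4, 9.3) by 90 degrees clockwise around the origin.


90° CW: (x,y) -> (y, -x)
(13.4,9.3) -> (9.3, -13.4)

(9.3, -13.4)


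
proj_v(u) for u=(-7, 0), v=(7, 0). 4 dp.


u.v = -49, |v| = sqrt(49) = 7
Scalar projection = u.v / |v| = -49 / sqrt(49) = -7

-7


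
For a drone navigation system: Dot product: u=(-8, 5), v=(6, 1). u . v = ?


u . v = u_x*v_x + u_y*v_y = (-8)*6 + 5*1
= (-48) + 5 = -43

-43


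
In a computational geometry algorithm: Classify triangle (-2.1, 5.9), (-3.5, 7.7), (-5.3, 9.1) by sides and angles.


Side lengths squared: AB^2=5.2, BC^2=5.2, CA^2=20.48
Sorted: [5.2, 5.2, 20.48]
By sides: Isosceles, By angles: Obtuse

Isosceles, Obtuse


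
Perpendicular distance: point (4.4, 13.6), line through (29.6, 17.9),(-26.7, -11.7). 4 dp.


|cross product| = 503.83
|line direction| = sqrt(4045.85) = 63.607
Distance = 503.83/sqrt(4045.85) = 7.921

7.921


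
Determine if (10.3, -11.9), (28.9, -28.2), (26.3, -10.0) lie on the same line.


Cross product: (28.9-10.3)*((-10)-(-11.9)) - ((-28.2)-(-11.9))*(26.3-10.3)
= 296.14

No, not collinear


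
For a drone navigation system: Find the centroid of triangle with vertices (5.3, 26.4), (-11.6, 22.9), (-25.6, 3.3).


Centroid = ((x_A+x_B+x_C)/3, (y_A+y_B+y_C)/3)
= ((5.3+(-11.6)+(-25.6))/3, (26.4+22.9+3.3)/3)
= (-10.6333, 17.5333)

(-10.6333, 17.5333)


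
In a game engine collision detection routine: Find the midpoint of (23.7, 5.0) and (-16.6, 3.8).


M = ((23.7+(-16.6))/2, (5+3.8)/2)
= (3.55, 4.4)

(3.55, 4.4)


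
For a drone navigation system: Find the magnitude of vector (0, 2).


|u| = sqrt(0^2 + 2^2) = sqrt(4) = 2

2


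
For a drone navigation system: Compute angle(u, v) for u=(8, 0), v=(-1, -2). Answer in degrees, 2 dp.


u.v = -8, |u| = sqrt(64) = 8, |v| = sqrt(5) = 2.2361
cos(theta) = u.v/(|u||v|) = -8/sqrt(320) = -0.447214
theta = acos(-0.447214) = 116.57 degrees

116.57 degrees


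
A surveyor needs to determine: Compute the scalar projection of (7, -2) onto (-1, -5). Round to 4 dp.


u.v = 3, |v| = sqrt(26) = 5.099
Scalar projection = u.v / |v| = 3 / sqrt(26) = 0.5883

0.5883


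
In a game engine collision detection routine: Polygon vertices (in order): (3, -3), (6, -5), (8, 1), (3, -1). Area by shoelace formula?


Shoelace sum: (3*(-5) - 6*(-3)) + (6*1 - 8*(-5)) + (8*(-1) - 3*1) + (3*(-3) - 3*(-1))
= 32
Area = |32|/2 = 16

16


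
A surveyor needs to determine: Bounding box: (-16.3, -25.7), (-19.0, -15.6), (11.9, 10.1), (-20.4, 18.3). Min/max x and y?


x range: [-20.4, 11.9]
y range: [-25.7, 18.3]
Bounding box: (-20.4,-25.7) to (11.9,18.3)

(-20.4,-25.7) to (11.9,18.3)


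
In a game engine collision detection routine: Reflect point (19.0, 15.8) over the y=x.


Reflection over y=x: (x,y) -> (y,x)
(19, 15.8) -> (15.8, 19)

(15.8, 19)


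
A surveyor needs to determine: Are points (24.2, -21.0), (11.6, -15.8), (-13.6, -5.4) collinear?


Cross product: (11.6-24.2)*((-5.4)-(-21)) - ((-15.8)-(-21))*((-13.6)-24.2)
= 0

Yes, collinear


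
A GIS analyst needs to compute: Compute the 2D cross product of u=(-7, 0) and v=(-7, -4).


u x v = u_x*v_y - u_y*v_x = (-7)*(-4) - 0*(-7)
= 28 - 0 = 28

28


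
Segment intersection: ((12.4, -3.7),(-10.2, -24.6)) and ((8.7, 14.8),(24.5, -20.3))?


Cross products: d1=-162.43, d2=-1285.91, d3=-495.43, d4=628.05
d1*d2 < 0 and d3*d4 < 0? no

No, they don't intersect


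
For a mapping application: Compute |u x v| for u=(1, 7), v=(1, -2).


|u x v| = |1*(-2) - 7*1|
= |(-2) - 7| = 9

9


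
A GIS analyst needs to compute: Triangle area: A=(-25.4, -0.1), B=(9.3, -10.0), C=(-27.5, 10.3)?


Area = |x_A(y_B-y_C) + x_B(y_C-y_A) + x_C(y_A-y_B)|/2
= |515.62 + 96.72 + (-272.25)|/2
= 340.09/2 = 170.045

170.045


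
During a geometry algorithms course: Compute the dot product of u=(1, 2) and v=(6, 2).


u . v = u_x*v_x + u_y*v_y = 1*6 + 2*2
= 6 + 4 = 10

10


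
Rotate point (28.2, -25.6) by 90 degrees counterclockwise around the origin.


90° CCW: (x,y) -> (-y, x)
(28.2,-25.6) -> (25.6, 28.2)

(25.6, 28.2)


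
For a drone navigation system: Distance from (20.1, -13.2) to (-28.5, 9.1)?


dx=-48.6, dy=22.3
d^2 = (-48.6)^2 + 22.3^2 = 2859.25
d = sqrt(2859.25) = 53.472

53.472


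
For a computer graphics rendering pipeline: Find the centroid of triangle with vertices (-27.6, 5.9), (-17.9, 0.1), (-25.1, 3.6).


Centroid = ((x_A+x_B+x_C)/3, (y_A+y_B+y_C)/3)
= (((-27.6)+(-17.9)+(-25.1))/3, (5.9+0.1+3.6)/3)
= (-23.5333, 3.2)

(-23.5333, 3.2)


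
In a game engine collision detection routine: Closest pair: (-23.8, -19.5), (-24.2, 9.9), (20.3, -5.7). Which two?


d(P0,P1) = 29.4027, d(P0,P2) = 46.2088, d(P1,P2) = 47.1552
Closest: P0 and P1

Closest pair: (-23.8, -19.5) and (-24.2, 9.9), distance = 29.4027


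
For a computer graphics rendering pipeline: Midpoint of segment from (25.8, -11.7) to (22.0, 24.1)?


M = ((25.8+22)/2, ((-11.7)+24.1)/2)
= (23.9, 6.2)

(23.9, 6.2)


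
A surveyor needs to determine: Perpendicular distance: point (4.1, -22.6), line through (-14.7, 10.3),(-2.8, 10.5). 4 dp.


|cross product| = 395.27
|line direction| = sqrt(141.65) = 11.9017
Distance = 395.27/sqrt(141.65) = 33.2113

33.2113


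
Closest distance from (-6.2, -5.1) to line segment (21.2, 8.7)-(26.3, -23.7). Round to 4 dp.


Project P onto AB: t = 0.2857 (clamped to [0,1])
Closest point on segment: (22.6572, -0.5577)
Distance: 29.2125

29.2125


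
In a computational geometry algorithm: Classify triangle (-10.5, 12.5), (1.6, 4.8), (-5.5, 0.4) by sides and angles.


Side lengths squared: AB^2=205.7, BC^2=69.77, CA^2=171.41
Sorted: [69.77, 171.41, 205.7]
By sides: Scalene, By angles: Acute

Scalene, Acute


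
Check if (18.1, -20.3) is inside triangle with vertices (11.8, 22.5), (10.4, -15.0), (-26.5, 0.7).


Cross products: AB x AP = 296.17, BC x BP = 74.68, CA x CP = -1776.58
All same sign? no

No, outside


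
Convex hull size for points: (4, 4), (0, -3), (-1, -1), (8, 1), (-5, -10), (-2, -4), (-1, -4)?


Convex hull vertices (CCW): (-5, -10), (8, 1), (4, 4), (-1, -1)
Count = 4

4


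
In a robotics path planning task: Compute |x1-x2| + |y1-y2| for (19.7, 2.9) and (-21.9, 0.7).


|19.7-(-21.9)| + |2.9-0.7| = 41.6 + 2.2 = 43.8

43.8


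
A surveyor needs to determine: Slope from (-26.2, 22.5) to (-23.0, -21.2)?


slope = (y2-y1)/(x2-x1) = ((-21.2)-22.5)/((-23)-(-26.2)) = (-43.7)/3.2 = -13.6562

-13.6562


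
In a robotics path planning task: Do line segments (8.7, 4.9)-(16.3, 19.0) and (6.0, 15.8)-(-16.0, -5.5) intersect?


Cross products: d1=297.31, d2=148.99, d3=120.91, d4=269.23
d1*d2 < 0 and d3*d4 < 0? no

No, they don't intersect


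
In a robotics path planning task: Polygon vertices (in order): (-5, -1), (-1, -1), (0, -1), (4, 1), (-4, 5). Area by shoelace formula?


Shoelace sum: ((-5)*(-1) - (-1)*(-1)) + ((-1)*(-1) - 0*(-1)) + (0*1 - 4*(-1)) + (4*5 - (-4)*1) + ((-4)*(-1) - (-5)*5)
= 62
Area = |62|/2 = 31

31


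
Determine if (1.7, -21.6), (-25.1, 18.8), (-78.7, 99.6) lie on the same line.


Cross product: ((-25.1)-1.7)*(99.6-(-21.6)) - (18.8-(-21.6))*((-78.7)-1.7)
= 0

Yes, collinear


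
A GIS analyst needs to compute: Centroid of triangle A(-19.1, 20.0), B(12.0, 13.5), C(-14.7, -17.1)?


Centroid = ((x_A+x_B+x_C)/3, (y_A+y_B+y_C)/3)
= (((-19.1)+12+(-14.7))/3, (20+13.5+(-17.1))/3)
= (-7.2667, 5.4667)

(-7.2667, 5.4667)


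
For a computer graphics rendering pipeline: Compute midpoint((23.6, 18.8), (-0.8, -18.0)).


M = ((23.6+(-0.8))/2, (18.8+(-18))/2)
= (11.4, 0.4)

(11.4, 0.4)


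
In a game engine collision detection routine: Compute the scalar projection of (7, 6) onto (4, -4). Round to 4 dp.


u.v = 4, |v| = sqrt(32) = 5.6569
Scalar projection = u.v / |v| = 4 / sqrt(32) = 0.7071

0.7071


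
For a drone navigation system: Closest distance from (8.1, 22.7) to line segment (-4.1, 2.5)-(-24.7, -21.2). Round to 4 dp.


Project P onto AB: t = 0 (clamped to [0,1])
Closest point on segment: (-4.1, 2.5)
Distance: 23.5983

23.5983


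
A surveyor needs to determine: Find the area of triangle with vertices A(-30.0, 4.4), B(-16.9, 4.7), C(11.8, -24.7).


Area = |x_A(y_B-y_C) + x_B(y_C-y_A) + x_C(y_A-y_B)|/2
= |(-882) + 491.79 + (-3.54)|/2
= 393.75/2 = 196.875

196.875


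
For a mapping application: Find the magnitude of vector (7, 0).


|u| = sqrt(7^2 + 0^2) = sqrt(49) = 7

7


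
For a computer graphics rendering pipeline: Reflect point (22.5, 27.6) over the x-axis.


Reflection over x-axis: (x,y) -> (x,-y)
(22.5, 27.6) -> (22.5, -27.6)

(22.5, -27.6)


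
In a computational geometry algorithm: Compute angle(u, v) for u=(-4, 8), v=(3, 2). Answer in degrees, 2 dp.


u.v = 4, |u| = sqrt(80) = 8.9443, |v| = sqrt(13) = 3.6056
cos(theta) = u.v/(|u||v|) = 4/sqrt(1040) = 0.124035
theta = acos(0.124035) = 82.87 degrees

82.87 degrees


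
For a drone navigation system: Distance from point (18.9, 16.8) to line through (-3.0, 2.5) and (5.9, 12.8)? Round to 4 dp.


|cross product| = 98.3
|line direction| = sqrt(185.3) = 13.6125
Distance = 98.3/sqrt(185.3) = 7.2213

7.2213


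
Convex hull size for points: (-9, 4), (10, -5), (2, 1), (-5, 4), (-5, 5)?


Convex hull vertices (CCW): (-9, 4), (10, -5), (2, 1), (-5, 5)
Count = 4

4


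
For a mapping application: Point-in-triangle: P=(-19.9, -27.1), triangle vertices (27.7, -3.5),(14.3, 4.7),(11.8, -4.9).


Cross products: AB x AP = 706.56, BC x BP = -248.82, CA x CP = -308.6
All same sign? no

No, outside


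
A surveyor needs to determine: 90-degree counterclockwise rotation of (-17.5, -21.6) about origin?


90° CCW: (x,y) -> (-y, x)
(-17.5,-21.6) -> (21.6, -17.5)

(21.6, -17.5)


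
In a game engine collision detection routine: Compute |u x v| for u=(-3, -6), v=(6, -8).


|u x v| = |(-3)*(-8) - (-6)*6|
= |24 - (-36)| = 60

60


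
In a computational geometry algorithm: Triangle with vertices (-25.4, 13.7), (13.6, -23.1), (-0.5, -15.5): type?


Side lengths squared: AB^2=2875.24, BC^2=256.57, CA^2=1472.65
Sorted: [256.57, 1472.65, 2875.24]
By sides: Scalene, By angles: Obtuse

Scalene, Obtuse


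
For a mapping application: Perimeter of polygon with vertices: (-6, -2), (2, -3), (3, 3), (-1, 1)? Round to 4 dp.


Sides: (-6, -2)->(2, -3): sqrt(65) = 8.062258, (2, -3)->(3, 3): sqrt(37) = 6.082763, (3, 3)->(-1, 1): sqrt(20) = 4.472136, (-1, 1)->(-6, -2): sqrt(34) = 5.830952
Sum = 24.448109
Perimeter = 24.4481

24.4481


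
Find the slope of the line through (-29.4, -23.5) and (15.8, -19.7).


slope = (y2-y1)/(x2-x1) = ((-19.7)-(-23.5))/(15.8-(-29.4)) = 3.8/45.2 = 0.0841

0.0841


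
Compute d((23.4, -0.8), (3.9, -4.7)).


dx=-19.5, dy=-3.9
d^2 = (-19.5)^2 + (-3.9)^2 = 395.46
d = sqrt(395.46) = 19.8862

19.8862


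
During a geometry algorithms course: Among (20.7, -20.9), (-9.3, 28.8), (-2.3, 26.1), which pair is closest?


d(P0,P1) = 58.0525, d(P0,P2) = 52.3259, d(P1,P2) = 7.5027
Closest: P1 and P2

Closest pair: (-9.3, 28.8) and (-2.3, 26.1), distance = 7.5027


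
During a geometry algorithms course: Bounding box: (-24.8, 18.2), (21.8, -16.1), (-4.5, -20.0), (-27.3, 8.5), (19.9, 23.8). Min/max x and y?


x range: [-27.3, 21.8]
y range: [-20, 23.8]
Bounding box: (-27.3,-20) to (21.8,23.8)

(-27.3,-20) to (21.8,23.8)


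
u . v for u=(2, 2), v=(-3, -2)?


u . v = u_x*v_x + u_y*v_y = 2*(-3) + 2*(-2)
= (-6) + (-4) = -10

-10


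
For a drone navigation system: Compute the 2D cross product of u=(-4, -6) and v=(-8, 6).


u x v = u_x*v_y - u_y*v_x = (-4)*6 - (-6)*(-8)
= (-24) - 48 = -72

-72


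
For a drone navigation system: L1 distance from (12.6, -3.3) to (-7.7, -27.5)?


|12.6-(-7.7)| + |(-3.3)-(-27.5)| = 20.3 + 24.2 = 44.5

44.5


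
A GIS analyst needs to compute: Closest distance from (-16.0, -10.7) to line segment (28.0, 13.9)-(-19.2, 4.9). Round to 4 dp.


Project P onto AB: t = 0.9954 (clamped to [0,1])
Closest point on segment: (-18.9825, 4.9415)
Distance: 15.9233

15.9233


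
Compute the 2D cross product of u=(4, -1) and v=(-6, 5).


u x v = u_x*v_y - u_y*v_x = 4*5 - (-1)*(-6)
= 20 - 6 = 14

14


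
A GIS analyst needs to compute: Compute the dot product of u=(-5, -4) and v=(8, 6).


u . v = u_x*v_x + u_y*v_y = (-5)*8 + (-4)*6
= (-40) + (-24) = -64

-64


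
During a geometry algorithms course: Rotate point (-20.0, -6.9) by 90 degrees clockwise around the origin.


90° CW: (x,y) -> (y, -x)
(-20,-6.9) -> (-6.9, 20)

(-6.9, 20)


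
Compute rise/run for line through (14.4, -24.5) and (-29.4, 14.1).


slope = (y2-y1)/(x2-x1) = (14.1-(-24.5))/((-29.4)-14.4) = 38.6/(-43.8) = -0.8813

-0.8813


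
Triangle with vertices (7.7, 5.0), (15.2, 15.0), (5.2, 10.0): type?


Side lengths squared: AB^2=156.25, BC^2=125, CA^2=31.25
Sorted: [31.25, 125, 156.25]
By sides: Scalene, By angles: Right

Scalene, Right


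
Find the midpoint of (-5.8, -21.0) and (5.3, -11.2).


M = (((-5.8)+5.3)/2, ((-21)+(-11.2))/2)
= (-0.25, -16.1)

(-0.25, -16.1)


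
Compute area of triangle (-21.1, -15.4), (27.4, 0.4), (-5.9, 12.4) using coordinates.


Area = |x_A(y_B-y_C) + x_B(y_C-y_A) + x_C(y_A-y_B)|/2
= |253.2 + 761.72 + 93.22|/2
= 1108.14/2 = 554.07

554.07


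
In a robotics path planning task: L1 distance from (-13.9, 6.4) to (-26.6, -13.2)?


|(-13.9)-(-26.6)| + |6.4-(-13.2)| = 12.7 + 19.6 = 32.3

32.3


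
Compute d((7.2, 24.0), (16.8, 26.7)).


dx=9.6, dy=2.7
d^2 = 9.6^2 + 2.7^2 = 99.45
d = sqrt(99.45) = 9.9725

9.9725


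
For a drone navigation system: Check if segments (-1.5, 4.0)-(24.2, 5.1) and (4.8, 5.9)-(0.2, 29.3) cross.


Cross products: d1=156.16, d2=-450.28, d3=41.9, d4=648.34
d1*d2 < 0 and d3*d4 < 0? no

No, they don't intersect


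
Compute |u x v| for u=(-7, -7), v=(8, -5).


|u x v| = |(-7)*(-5) - (-7)*8|
= |35 - (-56)| = 91

91


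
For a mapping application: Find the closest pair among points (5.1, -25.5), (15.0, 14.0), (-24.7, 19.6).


d(P0,P1) = 40.7217, d(P0,P2) = 54.056, d(P1,P2) = 40.093
Closest: P1 and P2

Closest pair: (15.0, 14.0) and (-24.7, 19.6), distance = 40.093


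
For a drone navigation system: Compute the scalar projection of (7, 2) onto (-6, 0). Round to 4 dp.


u.v = -42, |v| = sqrt(36) = 6
Scalar projection = u.v / |v| = -42 / sqrt(36) = -7

-7


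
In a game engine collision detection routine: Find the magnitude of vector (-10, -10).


|u| = sqrt((-10)^2 + (-10)^2) = sqrt(200) = 14.1421

14.1421


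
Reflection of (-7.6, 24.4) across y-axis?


Reflection over y-axis: (x,y) -> (-x,y)
(-7.6, 24.4) -> (7.6, 24.4)

(7.6, 24.4)


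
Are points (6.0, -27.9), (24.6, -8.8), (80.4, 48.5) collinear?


Cross product: (24.6-6)*(48.5-(-27.9)) - ((-8.8)-(-27.9))*(80.4-6)
= 0

Yes, collinear


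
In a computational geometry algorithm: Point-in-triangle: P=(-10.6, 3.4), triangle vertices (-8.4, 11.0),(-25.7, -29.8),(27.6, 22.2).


Cross products: AB x AP = 41.72, BC x BP = 984.36, CA x CP = 248.96
All same sign? yes

Yes, inside


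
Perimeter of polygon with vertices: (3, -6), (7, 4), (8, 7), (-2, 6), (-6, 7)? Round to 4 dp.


Sides: (3, -6)->(7, 4): sqrt(116) = 10.77033, (7, 4)->(8, 7): sqrt(10) = 3.162278, (8, 7)->(-2, 6): sqrt(101) = 10.049876, (-2, 6)->(-6, 7): sqrt(17) = 4.123106, (-6, 7)->(3, -6): sqrt(250) = 15.811388
Sum = 43.916978
Perimeter = 43.917

43.917


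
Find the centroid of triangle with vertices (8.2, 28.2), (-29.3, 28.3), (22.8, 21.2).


Centroid = ((x_A+x_B+x_C)/3, (y_A+y_B+y_C)/3)
= ((8.2+(-29.3)+22.8)/3, (28.2+28.3+21.2)/3)
= (0.5667, 25.9)

(0.5667, 25.9)


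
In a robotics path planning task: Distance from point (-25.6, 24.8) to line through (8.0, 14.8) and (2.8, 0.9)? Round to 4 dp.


|cross product| = 519.04
|line direction| = sqrt(220.25) = 14.8408
Distance = 519.04/sqrt(220.25) = 34.9738

34.9738


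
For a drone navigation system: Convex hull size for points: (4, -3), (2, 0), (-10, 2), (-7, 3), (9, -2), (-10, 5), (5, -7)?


Convex hull vertices (CCW): (-10, 2), (5, -7), (9, -2), (-10, 5)
Count = 4

4


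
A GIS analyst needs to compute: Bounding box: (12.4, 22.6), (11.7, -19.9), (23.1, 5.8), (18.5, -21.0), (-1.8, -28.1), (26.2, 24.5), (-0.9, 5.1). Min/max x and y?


x range: [-1.8, 26.2]
y range: [-28.1, 24.5]
Bounding box: (-1.8,-28.1) to (26.2,24.5)

(-1.8,-28.1) to (26.2,24.5)


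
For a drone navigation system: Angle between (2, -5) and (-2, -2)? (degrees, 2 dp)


u.v = 6, |u| = sqrt(29) = 5.3852, |v| = sqrt(8) = 2.8284
cos(theta) = u.v/(|u||v|) = 6/sqrt(232) = 0.393919
theta = acos(0.393919) = 66.8 degrees

66.8 degrees


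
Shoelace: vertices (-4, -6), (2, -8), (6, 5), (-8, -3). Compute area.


Shoelace sum: ((-4)*(-8) - 2*(-6)) + (2*5 - 6*(-8)) + (6*(-3) - (-8)*5) + ((-8)*(-6) - (-4)*(-3))
= 160
Area = |160|/2 = 80

80


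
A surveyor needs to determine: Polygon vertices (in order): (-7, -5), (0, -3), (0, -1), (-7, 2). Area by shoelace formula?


Shoelace sum: ((-7)*(-3) - 0*(-5)) + (0*(-1) - 0*(-3)) + (0*2 - (-7)*(-1)) + ((-7)*(-5) - (-7)*2)
= 63
Area = |63|/2 = 31.5

31.5


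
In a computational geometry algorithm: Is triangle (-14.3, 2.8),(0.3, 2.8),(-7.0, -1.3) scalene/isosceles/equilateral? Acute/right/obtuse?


Side lengths squared: AB^2=213.16, BC^2=70.1, CA^2=70.1
Sorted: [70.1, 70.1, 213.16]
By sides: Isosceles, By angles: Obtuse

Isosceles, Obtuse


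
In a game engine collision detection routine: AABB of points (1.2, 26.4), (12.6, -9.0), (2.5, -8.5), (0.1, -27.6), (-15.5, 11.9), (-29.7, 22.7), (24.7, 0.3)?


x range: [-29.7, 24.7]
y range: [-27.6, 26.4]
Bounding box: (-29.7,-27.6) to (24.7,26.4)

(-29.7,-27.6) to (24.7,26.4)


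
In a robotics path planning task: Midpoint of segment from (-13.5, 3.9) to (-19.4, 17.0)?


M = (((-13.5)+(-19.4))/2, (3.9+17)/2)
= (-16.45, 10.45)

(-16.45, 10.45)


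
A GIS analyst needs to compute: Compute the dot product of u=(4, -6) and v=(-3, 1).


u . v = u_x*v_x + u_y*v_y = 4*(-3) + (-6)*1
= (-12) + (-6) = -18

-18


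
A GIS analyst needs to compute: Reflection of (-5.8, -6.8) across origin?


Reflection over origin: (x,y) -> (-x,-y)
(-5.8, -6.8) -> (5.8, 6.8)

(5.8, 6.8)


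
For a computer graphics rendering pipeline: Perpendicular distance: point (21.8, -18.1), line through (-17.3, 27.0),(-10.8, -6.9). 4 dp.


|cross product| = 1032.34
|line direction| = sqrt(1191.46) = 34.5175
Distance = 1032.34/sqrt(1191.46) = 29.9077

29.9077


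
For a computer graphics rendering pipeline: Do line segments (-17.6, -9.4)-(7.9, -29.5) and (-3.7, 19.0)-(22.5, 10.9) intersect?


Cross products: d1=-856.67, d2=-1176.74, d3=1003.59, d4=1323.66
d1*d2 < 0 and d3*d4 < 0? no

No, they don't intersect


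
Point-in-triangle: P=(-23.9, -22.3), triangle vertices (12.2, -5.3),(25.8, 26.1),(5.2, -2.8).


Cross products: AB x AP = 902.34, BC x BP = -439.29, CA x CP = -209.25
All same sign? no

No, outside


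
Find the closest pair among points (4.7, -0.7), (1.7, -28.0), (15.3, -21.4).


d(P0,P1) = 27.4643, d(P0,P2) = 23.2562, d(P1,P2) = 15.1169
Closest: P1 and P2

Closest pair: (1.7, -28.0) and (15.3, -21.4), distance = 15.1169


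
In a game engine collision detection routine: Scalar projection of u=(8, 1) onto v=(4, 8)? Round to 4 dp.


u.v = 40, |v| = sqrt(80) = 8.9443
Scalar projection = u.v / |v| = 40 / sqrt(80) = 4.4721

4.4721


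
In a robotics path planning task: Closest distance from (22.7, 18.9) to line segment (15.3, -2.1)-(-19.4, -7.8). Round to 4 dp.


Project P onto AB: t = 0 (clamped to [0,1])
Closest point on segment: (15.3, -2.1)
Distance: 22.2657

22.2657


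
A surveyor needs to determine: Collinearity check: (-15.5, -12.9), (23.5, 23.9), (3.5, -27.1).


Cross product: (23.5-(-15.5))*((-27.1)-(-12.9)) - (23.9-(-12.9))*(3.5-(-15.5))
= -1253

No, not collinear


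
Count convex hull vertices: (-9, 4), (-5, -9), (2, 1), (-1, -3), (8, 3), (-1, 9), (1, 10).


Convex hull vertices (CCW): (-9, 4), (-5, -9), (8, 3), (1, 10), (-1, 9)
Count = 5

5


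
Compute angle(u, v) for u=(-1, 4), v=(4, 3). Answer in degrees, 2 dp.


u.v = 8, |u| = sqrt(17) = 4.1231, |v| = sqrt(25) = 5
cos(theta) = u.v/(|u||v|) = 8/sqrt(425) = 0.388057
theta = acos(0.388057) = 67.17 degrees

67.17 degrees


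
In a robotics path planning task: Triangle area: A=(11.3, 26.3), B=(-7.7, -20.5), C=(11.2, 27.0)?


Area = |x_A(y_B-y_C) + x_B(y_C-y_A) + x_C(y_A-y_B)|/2
= |(-536.75) + (-5.39) + 524.16|/2
= 17.98/2 = 8.99

8.99


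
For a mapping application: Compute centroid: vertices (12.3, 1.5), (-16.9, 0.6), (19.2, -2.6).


Centroid = ((x_A+x_B+x_C)/3, (y_A+y_B+y_C)/3)
= ((12.3+(-16.9)+19.2)/3, (1.5+0.6+(-2.6))/3)
= (4.8667, -0.1667)

(4.8667, -0.1667)


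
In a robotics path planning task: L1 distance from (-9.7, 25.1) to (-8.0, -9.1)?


|(-9.7)-(-8)| + |25.1-(-9.1)| = 1.7 + 34.2 = 35.9

35.9


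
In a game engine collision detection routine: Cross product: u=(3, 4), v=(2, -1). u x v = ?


u x v = u_x*v_y - u_y*v_x = 3*(-1) - 4*2
= (-3) - 8 = -11

-11


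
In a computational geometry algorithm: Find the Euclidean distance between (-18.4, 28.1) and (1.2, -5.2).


dx=19.6, dy=-33.3
d^2 = 19.6^2 + (-33.3)^2 = 1493.05
d = sqrt(1493.05) = 38.64

38.64


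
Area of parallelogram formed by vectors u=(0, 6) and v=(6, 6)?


|u x v| = |0*6 - 6*6|
= |0 - 36| = 36

36


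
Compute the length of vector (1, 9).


|u| = sqrt(1^2 + 9^2) = sqrt(82) = 9.0554

9.0554


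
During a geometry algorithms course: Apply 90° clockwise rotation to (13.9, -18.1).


90° CW: (x,y) -> (y, -x)
(13.9,-18.1) -> (-18.1, -13.9)

(-18.1, -13.9)


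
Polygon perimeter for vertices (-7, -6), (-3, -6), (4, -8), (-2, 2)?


Sides: (-7, -6)->(-3, -6): sqrt(16) = 4, (-3, -6)->(4, -8): sqrt(53) = 7.28011, (4, -8)->(-2, 2): sqrt(136) = 11.661904, (-2, 2)->(-7, -6): sqrt(89) = 9.433981
Sum = 32.375995
Perimeter = 32.376

32.376


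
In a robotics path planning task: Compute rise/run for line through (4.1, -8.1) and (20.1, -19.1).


slope = (y2-y1)/(x2-x1) = ((-19.1)-(-8.1))/(20.1-4.1) = (-11)/16 = -0.6875

-0.6875


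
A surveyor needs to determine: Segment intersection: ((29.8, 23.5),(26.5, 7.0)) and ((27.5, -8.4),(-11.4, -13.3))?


Cross products: d1=-1229.64, d2=-603.96, d3=67.32, d4=-558.36
d1*d2 < 0 and d3*d4 < 0? no

No, they don't intersect


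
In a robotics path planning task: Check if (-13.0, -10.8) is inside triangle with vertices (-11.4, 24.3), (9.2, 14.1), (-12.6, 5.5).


Cross products: AB x AP = -739.38, BC x BP = 351.9, CA x CP = -12.04
All same sign? no

No, outside


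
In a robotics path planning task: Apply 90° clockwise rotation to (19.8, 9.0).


90° CW: (x,y) -> (y, -x)
(19.8,9) -> (9, -19.8)

(9, -19.8)


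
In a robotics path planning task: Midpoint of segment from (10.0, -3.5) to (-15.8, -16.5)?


M = ((10+(-15.8))/2, ((-3.5)+(-16.5))/2)
= (-2.9, -10)

(-2.9, -10)


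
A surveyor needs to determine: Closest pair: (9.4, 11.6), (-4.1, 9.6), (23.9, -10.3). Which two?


d(P0,P1) = 13.6473, d(P0,P2) = 26.2652, d(P1,P2) = 34.3513
Closest: P0 and P1

Closest pair: (9.4, 11.6) and (-4.1, 9.6), distance = 13.6473


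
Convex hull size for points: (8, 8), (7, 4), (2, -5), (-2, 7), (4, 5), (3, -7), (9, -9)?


Convex hull vertices (CCW): (-2, 7), (2, -5), (3, -7), (9, -9), (8, 8)
Count = 5

5


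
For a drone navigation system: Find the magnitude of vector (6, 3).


|u| = sqrt(6^2 + 3^2) = sqrt(45) = 6.7082

6.7082


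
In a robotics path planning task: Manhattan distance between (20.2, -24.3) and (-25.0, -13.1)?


|20.2-(-25)| + |(-24.3)-(-13.1)| = 45.2 + 11.2 = 56.4

56.4


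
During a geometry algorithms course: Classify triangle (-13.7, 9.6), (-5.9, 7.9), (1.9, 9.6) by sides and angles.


Side lengths squared: AB^2=63.73, BC^2=63.73, CA^2=243.36
Sorted: [63.73, 63.73, 243.36]
By sides: Isosceles, By angles: Obtuse

Isosceles, Obtuse


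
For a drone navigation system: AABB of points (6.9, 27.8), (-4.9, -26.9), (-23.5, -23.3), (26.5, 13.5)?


x range: [-23.5, 26.5]
y range: [-26.9, 27.8]
Bounding box: (-23.5,-26.9) to (26.5,27.8)

(-23.5,-26.9) to (26.5,27.8)


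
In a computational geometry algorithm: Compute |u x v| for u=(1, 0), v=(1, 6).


|u x v| = |1*6 - 0*1|
= |6 - 0| = 6

6


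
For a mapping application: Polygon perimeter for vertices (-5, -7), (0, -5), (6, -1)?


Sides: (-5, -7)->(0, -5): sqrt(29) = 5.385165, (0, -5)->(6, -1): sqrt(52) = 7.211103, (6, -1)->(-5, -7): sqrt(157) = 12.529964
Sum = 25.126232
Perimeter = 25.1262

25.1262


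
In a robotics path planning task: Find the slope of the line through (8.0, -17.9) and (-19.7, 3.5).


slope = (y2-y1)/(x2-x1) = (3.5-(-17.9))/((-19.7)-8) = 21.4/(-27.7) = -0.7726

-0.7726


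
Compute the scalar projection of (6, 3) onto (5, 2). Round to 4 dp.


u.v = 36, |v| = sqrt(29) = 5.3852
Scalar projection = u.v / |v| = 36 / sqrt(29) = 6.685

6.685


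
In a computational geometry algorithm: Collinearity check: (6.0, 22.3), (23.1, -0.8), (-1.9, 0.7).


Cross product: (23.1-6)*(0.7-22.3) - ((-0.8)-22.3)*((-1.9)-6)
= -551.85

No, not collinear


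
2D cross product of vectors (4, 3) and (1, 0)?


u x v = u_x*v_y - u_y*v_x = 4*0 - 3*1
= 0 - 3 = -3

-3


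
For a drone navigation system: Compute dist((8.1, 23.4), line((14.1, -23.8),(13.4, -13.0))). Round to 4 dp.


|cross product| = 31.76
|line direction| = sqrt(117.13) = 10.8227
Distance = 31.76/sqrt(117.13) = 2.9346

2.9346


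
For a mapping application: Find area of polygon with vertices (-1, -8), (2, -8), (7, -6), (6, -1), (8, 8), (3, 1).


Shoelace sum: ((-1)*(-8) - 2*(-8)) + (2*(-6) - 7*(-8)) + (7*(-1) - 6*(-6)) + (6*8 - 8*(-1)) + (8*1 - 3*8) + (3*(-8) - (-1)*1)
= 114
Area = |114|/2 = 57

57


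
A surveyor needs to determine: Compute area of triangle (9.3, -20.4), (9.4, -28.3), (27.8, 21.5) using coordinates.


Area = |x_A(y_B-y_C) + x_B(y_C-y_A) + x_C(y_A-y_B)|/2
= |(-463.14) + 393.86 + 219.62|/2
= 150.34/2 = 75.17

75.17


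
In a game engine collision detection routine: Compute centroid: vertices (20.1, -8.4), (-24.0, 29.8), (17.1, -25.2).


Centroid = ((x_A+x_B+x_C)/3, (y_A+y_B+y_C)/3)
= ((20.1+(-24)+17.1)/3, ((-8.4)+29.8+(-25.2))/3)
= (4.4, -1.2667)

(4.4, -1.2667)


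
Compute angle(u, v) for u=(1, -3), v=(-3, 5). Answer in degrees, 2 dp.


u.v = -18, |u| = sqrt(10) = 3.1623, |v| = sqrt(34) = 5.831
cos(theta) = u.v/(|u||v|) = -18/sqrt(340) = -0.976187
theta = acos(-0.976187) = 167.47 degrees

167.47 degrees


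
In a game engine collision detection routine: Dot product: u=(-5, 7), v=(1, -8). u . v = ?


u . v = u_x*v_x + u_y*v_y = (-5)*1 + 7*(-8)
= (-5) + (-56) = -61

-61


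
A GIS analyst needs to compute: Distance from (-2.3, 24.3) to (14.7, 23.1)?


dx=17, dy=-1.2
d^2 = 17^2 + (-1.2)^2 = 290.44
d = sqrt(290.44) = 17.0423

17.0423


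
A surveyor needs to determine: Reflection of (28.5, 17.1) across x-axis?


Reflection over x-axis: (x,y) -> (x,-y)
(28.5, 17.1) -> (28.5, -17.1)

(28.5, -17.1)


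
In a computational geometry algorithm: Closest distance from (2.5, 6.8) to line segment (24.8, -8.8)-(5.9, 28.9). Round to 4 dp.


Project P onto AB: t = 0.5677 (clamped to [0,1])
Closest point on segment: (14.0712, 12.6009)
Distance: 12.9438

12.9438


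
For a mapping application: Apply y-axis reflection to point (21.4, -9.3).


Reflection over y-axis: (x,y) -> (-x,y)
(21.4, -9.3) -> (-21.4, -9.3)

(-21.4, -9.3)


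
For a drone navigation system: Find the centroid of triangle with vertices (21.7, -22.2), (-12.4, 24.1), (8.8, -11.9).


Centroid = ((x_A+x_B+x_C)/3, (y_A+y_B+y_C)/3)
= ((21.7+(-12.4)+8.8)/3, ((-22.2)+24.1+(-11.9))/3)
= (6.0333, -3.3333)

(6.0333, -3.3333)


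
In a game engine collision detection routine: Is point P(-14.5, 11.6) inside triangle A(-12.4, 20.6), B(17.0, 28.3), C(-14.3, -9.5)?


Cross products: AB x AP = -248.43, BC x BP = -667.99, CA x CP = 46.11
All same sign? no

No, outside


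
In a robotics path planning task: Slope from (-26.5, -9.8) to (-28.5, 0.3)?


slope = (y2-y1)/(x2-x1) = (0.3-(-9.8))/((-28.5)-(-26.5)) = 10.1/(-2) = -5.05

-5.05


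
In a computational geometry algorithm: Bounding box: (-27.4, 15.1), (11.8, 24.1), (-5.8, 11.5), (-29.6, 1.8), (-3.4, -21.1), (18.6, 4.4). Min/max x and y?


x range: [-29.6, 18.6]
y range: [-21.1, 24.1]
Bounding box: (-29.6,-21.1) to (18.6,24.1)

(-29.6,-21.1) to (18.6,24.1)


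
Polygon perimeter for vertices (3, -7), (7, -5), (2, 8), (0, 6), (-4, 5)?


Sides: (3, -7)->(7, -5): sqrt(20) = 4.472136, (7, -5)->(2, 8): sqrt(194) = 13.928388, (2, 8)->(0, 6): sqrt(8) = 2.828427, (0, 6)->(-4, 5): sqrt(17) = 4.123106, (-4, 5)->(3, -7): sqrt(193) = 13.892444
Sum = 39.244501
Perimeter = 39.2445

39.2445


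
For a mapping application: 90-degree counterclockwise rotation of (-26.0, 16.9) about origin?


90° CCW: (x,y) -> (-y, x)
(-26,16.9) -> (-16.9, -26)

(-16.9, -26)


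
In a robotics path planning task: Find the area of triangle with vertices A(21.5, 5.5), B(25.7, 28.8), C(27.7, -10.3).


Area = |x_A(y_B-y_C) + x_B(y_C-y_A) + x_C(y_A-y_B)|/2
= |840.65 + (-406.06) + (-645.41)|/2
= 210.82/2 = 105.41

105.41


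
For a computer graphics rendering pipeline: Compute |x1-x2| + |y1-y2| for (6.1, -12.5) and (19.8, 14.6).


|6.1-19.8| + |(-12.5)-14.6| = 13.7 + 27.1 = 40.8

40.8


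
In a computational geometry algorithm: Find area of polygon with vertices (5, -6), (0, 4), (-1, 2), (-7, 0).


Shoelace sum: (5*4 - 0*(-6)) + (0*2 - (-1)*4) + ((-1)*0 - (-7)*2) + ((-7)*(-6) - 5*0)
= 80
Area = |80|/2 = 40

40


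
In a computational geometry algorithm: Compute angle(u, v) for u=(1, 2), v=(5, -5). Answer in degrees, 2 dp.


u.v = -5, |u| = sqrt(5) = 2.2361, |v| = sqrt(50) = 7.0711
cos(theta) = u.v/(|u||v|) = -5/sqrt(250) = -0.316228
theta = acos(-0.316228) = 108.43 degrees

108.43 degrees


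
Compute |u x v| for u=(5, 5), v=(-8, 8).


|u x v| = |5*8 - 5*(-8)|
= |40 - (-40)| = 80

80


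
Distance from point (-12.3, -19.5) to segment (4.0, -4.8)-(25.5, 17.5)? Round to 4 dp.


Project P onto AB: t = 0 (clamped to [0,1])
Closest point on segment: (4, -4.8)
Distance: 21.9495

21.9495


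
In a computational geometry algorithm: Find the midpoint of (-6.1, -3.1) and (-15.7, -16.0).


M = (((-6.1)+(-15.7))/2, ((-3.1)+(-16))/2)
= (-10.9, -9.55)

(-10.9, -9.55)


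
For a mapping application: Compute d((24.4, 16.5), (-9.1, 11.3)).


dx=-33.5, dy=-5.2
d^2 = (-33.5)^2 + (-5.2)^2 = 1149.29
d = sqrt(1149.29) = 33.9012

33.9012


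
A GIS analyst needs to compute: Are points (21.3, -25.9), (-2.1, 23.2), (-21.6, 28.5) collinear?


Cross product: ((-2.1)-21.3)*(28.5-(-25.9)) - (23.2-(-25.9))*((-21.6)-21.3)
= 833.43

No, not collinear


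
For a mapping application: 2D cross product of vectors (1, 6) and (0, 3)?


u x v = u_x*v_y - u_y*v_x = 1*3 - 6*0
= 3 - 0 = 3

3


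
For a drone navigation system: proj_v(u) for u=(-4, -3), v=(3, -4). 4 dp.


u.v = 0, |v| = sqrt(25) = 5
Scalar projection = u.v / |v| = 0 / sqrt(25) = 0

0


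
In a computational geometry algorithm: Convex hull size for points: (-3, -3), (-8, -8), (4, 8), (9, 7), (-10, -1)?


Convex hull vertices (CCW): (-10, -1), (-8, -8), (9, 7), (4, 8)
Count = 4

4


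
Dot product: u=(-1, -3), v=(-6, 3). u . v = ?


u . v = u_x*v_x + u_y*v_y = (-1)*(-6) + (-3)*3
= 6 + (-9) = -3

-3


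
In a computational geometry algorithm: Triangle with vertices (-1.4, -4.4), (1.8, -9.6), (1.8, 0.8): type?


Side lengths squared: AB^2=37.28, BC^2=108.16, CA^2=37.28
Sorted: [37.28, 37.28, 108.16]
By sides: Isosceles, By angles: Obtuse

Isosceles, Obtuse


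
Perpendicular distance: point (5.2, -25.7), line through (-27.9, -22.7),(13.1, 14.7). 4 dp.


|cross product| = 1360.94
|line direction| = sqrt(3079.76) = 55.4956
Distance = 1360.94/sqrt(3079.76) = 24.5234

24.5234


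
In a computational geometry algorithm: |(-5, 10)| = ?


|u| = sqrt((-5)^2 + 10^2) = sqrt(125) = 11.1803

11.1803


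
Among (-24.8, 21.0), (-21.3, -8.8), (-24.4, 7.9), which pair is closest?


d(P0,P1) = 30.0048, d(P0,P2) = 13.1061, d(P1,P2) = 16.9853
Closest: P0 and P2

Closest pair: (-24.8, 21.0) and (-24.4, 7.9), distance = 13.1061


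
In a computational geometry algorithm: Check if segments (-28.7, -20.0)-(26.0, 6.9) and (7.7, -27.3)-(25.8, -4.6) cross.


Cross products: d1=958.41, d2=203.61, d3=-1378.47, d4=-623.67
d1*d2 < 0 and d3*d4 < 0? no

No, they don't intersect


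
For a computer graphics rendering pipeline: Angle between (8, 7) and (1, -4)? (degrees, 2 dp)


u.v = -20, |u| = sqrt(113) = 10.6301, |v| = sqrt(17) = 4.1231
cos(theta) = u.v/(|u||v|) = -20/sqrt(1921) = -0.456317
theta = acos(-0.456317) = 117.15 degrees

117.15 degrees


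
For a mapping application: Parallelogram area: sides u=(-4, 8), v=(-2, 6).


|u x v| = |(-4)*6 - 8*(-2)|
= |(-24) - (-16)| = 8

8


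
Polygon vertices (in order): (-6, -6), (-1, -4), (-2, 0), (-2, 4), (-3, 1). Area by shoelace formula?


Shoelace sum: ((-6)*(-4) - (-1)*(-6)) + ((-1)*0 - (-2)*(-4)) + ((-2)*4 - (-2)*0) + ((-2)*1 - (-3)*4) + ((-3)*(-6) - (-6)*1)
= 36
Area = |36|/2 = 18

18


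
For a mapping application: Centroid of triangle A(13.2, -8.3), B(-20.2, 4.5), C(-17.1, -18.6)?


Centroid = ((x_A+x_B+x_C)/3, (y_A+y_B+y_C)/3)
= ((13.2+(-20.2)+(-17.1))/3, ((-8.3)+4.5+(-18.6))/3)
= (-8.0333, -7.4667)

(-8.0333, -7.4667)


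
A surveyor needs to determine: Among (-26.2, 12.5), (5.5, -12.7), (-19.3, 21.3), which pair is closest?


d(P0,P1) = 40.496, d(P0,P2) = 11.1826, d(P1,P2) = 42.0837
Closest: P0 and P2

Closest pair: (-26.2, 12.5) and (-19.3, 21.3), distance = 11.1826


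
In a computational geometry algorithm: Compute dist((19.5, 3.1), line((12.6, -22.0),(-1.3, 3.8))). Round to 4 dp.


|cross product| = 526.91
|line direction| = sqrt(858.85) = 29.3061
Distance = 526.91/sqrt(858.85) = 17.9795

17.9795


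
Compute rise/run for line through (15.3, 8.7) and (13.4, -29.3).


slope = (y2-y1)/(x2-x1) = ((-29.3)-8.7)/(13.4-15.3) = (-38)/(-1.9) = 20

20


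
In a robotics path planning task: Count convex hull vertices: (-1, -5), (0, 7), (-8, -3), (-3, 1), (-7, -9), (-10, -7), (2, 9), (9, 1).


Convex hull vertices (CCW): (-10, -7), (-7, -9), (9, 1), (2, 9), (0, 7), (-8, -3)
Count = 6

6


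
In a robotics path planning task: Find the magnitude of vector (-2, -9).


|u| = sqrt((-2)^2 + (-9)^2) = sqrt(85) = 9.2195

9.2195


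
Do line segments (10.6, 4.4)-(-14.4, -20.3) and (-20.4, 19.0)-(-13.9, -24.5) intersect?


Cross products: d1=1253.6, d2=5.55, d3=-1130.7, d4=117.35
d1*d2 < 0 and d3*d4 < 0? no

No, they don't intersect


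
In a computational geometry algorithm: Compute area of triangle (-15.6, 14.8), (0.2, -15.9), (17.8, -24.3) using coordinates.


Area = |x_A(y_B-y_C) + x_B(y_C-y_A) + x_C(y_A-y_B)|/2
= |(-131.04) + (-7.82) + 546.46|/2
= 407.6/2 = 203.8

203.8


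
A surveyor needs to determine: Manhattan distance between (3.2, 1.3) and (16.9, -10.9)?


|3.2-16.9| + |1.3-(-10.9)| = 13.7 + 12.2 = 25.9

25.9


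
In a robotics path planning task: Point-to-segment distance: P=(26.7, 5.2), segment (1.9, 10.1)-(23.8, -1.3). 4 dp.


Project P onto AB: t = 0.9826 (clamped to [0,1])
Closest point on segment: (23.4195, -1.1019)
Distance: 7.1046

7.1046


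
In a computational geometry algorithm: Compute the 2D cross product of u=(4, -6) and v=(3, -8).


u x v = u_x*v_y - u_y*v_x = 4*(-8) - (-6)*3
= (-32) - (-18) = -14

-14


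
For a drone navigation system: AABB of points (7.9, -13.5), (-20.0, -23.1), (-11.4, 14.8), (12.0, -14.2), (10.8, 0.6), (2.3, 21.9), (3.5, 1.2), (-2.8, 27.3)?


x range: [-20, 12]
y range: [-23.1, 27.3]
Bounding box: (-20,-23.1) to (12,27.3)

(-20,-23.1) to (12,27.3)


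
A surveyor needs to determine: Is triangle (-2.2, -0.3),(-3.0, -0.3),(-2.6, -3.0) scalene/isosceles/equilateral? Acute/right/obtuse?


Side lengths squared: AB^2=0.64, BC^2=7.45, CA^2=7.45
Sorted: [0.64, 7.45, 7.45]
By sides: Isosceles, By angles: Acute

Isosceles, Acute


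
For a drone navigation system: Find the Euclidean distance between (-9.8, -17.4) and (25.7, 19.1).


dx=35.5, dy=36.5
d^2 = 35.5^2 + 36.5^2 = 2592.5
d = sqrt(2592.5) = 50.9166

50.9166


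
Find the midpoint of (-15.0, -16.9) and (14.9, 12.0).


M = (((-15)+14.9)/2, ((-16.9)+12)/2)
= (-0.05, -2.45)

(-0.05, -2.45)


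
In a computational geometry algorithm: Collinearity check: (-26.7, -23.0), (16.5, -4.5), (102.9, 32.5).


Cross product: (16.5-(-26.7))*(32.5-(-23)) - ((-4.5)-(-23))*(102.9-(-26.7))
= 0

Yes, collinear
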